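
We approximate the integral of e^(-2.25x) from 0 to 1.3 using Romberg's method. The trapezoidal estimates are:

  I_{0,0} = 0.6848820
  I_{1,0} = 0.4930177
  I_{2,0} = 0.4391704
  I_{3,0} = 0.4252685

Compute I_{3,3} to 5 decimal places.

0.42059

Richardson extrapolation on the trapezoidal column (denominator 4−1=3):
I_{1,1} = (4·0.4930177 − 0.6848820) / 3 = 0.4290629
I_{2,1} = 0.4391704 + (0.4391704 − 0.4930177)/3 = 0.4212213
I_{3,1} = (4·0.4252685 − 0.4391704) / 3 = 0.4206345
I_{2,2} = 0.4212213 + (0.4212213 − 0.4290629)/15 = 0.4206985
I_{3,2} = 0.4206345 + (0.4206345 − 0.4212213)/15 = 0.4205954
I_{3,3} = 0.4205954 + (0.4205954 − 0.4206985)/63 = 0.4205938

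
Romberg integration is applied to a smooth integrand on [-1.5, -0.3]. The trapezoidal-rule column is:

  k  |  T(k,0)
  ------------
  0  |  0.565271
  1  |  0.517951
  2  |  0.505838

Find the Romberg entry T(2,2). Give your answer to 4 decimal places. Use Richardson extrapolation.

T(1,1) = 0.517951 + (0.517951 − 0.565271)/3 = 0.502178
T(2,1) = (4·0.505838 − 0.517951) / 3 = 0.501800
T(2,2) = 0.501800 + (0.501800 − 0.502178)/15 = 0.501775
(Column j=1 coincides with Simpson's rule on the same nodes.)

0.5018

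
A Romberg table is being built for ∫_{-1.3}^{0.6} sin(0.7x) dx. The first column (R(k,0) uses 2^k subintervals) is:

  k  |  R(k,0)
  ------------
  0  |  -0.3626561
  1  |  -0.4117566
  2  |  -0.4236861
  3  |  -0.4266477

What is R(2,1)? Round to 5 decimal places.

-0.42766

Richardson extrapolation on the trapezoidal column (denominator 4−1=3):
R(2,1) = -0.4236861 + (-0.4236861 − (-0.4117566))/3 = -0.4276626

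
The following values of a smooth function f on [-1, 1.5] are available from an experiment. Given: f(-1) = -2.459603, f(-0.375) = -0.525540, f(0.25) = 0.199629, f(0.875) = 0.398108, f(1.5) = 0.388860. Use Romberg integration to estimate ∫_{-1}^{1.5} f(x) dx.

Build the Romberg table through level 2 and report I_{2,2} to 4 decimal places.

-0.4494

I_{0,0} (trapezoid, 1 panel, h=2.5000): -2.588429
I_{1,0} (trapezoid, 2 panels, h=1.2500): -1.044678
I_{2,0} (trapezoid, 4 panels, h=0.6250): -0.601984
I_{1,1} = -1.044678 + (-1.044678 − (-2.588429))/3 = -0.530094
I_{2,1} = -0.601984 + (-0.601984 − (-1.044678))/3 = -0.454419
I_{2,2} = -0.454419 + (-0.454419 − (-0.530094))/15 = -0.449374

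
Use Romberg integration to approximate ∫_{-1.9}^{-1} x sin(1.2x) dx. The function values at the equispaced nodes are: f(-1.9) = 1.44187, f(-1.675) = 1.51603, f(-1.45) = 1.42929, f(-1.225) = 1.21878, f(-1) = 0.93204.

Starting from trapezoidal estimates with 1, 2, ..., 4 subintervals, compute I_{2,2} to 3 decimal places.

I_{0,0} (trapezoid, 1 panel, h=0.9000): 1.06826
I_{1,0} (trapezoid, 2 panels, h=0.4500): 1.17731
I_{2,0} (trapezoid, 4 panels, h=0.2250): 1.20399
I_{1,1} = 1.17731 + (1.17731 − 1.06826)/3 = 1.21366
I_{2,1} = 1.20399 + (1.20399 − 1.17731)/3 = 1.21288
I_{2,2} = 1.21288 + (1.21288 − 1.21366)/15 = 1.21283

1.213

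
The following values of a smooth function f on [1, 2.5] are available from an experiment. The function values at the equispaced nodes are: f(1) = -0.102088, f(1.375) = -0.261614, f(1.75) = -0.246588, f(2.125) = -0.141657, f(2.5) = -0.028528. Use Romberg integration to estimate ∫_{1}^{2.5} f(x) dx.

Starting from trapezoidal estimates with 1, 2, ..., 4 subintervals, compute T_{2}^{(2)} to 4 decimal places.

-0.2796

T_{0}^{(0)} (trapezoid, 1 panel, h=1.5000): -0.097962
T_{1}^{(0)} (trapezoid, 2 panels, h=0.7500): -0.233922
T_{2}^{(0)} (trapezoid, 4 panels, h=0.3750): -0.268188
T_{1}^{(1)} = -0.233922 + (-0.233922 − (-0.097962))/3 = -0.279242
T_{2}^{(1)} = -0.268188 + (-0.268188 − (-0.233922))/3 = -0.279610
T_{2}^{(2)} = -0.279610 + (-0.279610 − (-0.279242))/15 = -0.279635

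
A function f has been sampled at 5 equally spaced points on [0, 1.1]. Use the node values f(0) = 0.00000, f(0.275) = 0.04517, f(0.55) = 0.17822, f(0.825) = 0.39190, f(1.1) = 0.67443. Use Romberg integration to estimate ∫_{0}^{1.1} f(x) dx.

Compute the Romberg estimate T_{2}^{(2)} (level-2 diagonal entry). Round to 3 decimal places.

0.255

T_{0}^{(0)} (trapezoid, 1 panel, h=1.1000): 0.37094
T_{1}^{(0)} (trapezoid, 2 panels, h=0.5500): 0.28349
T_{2}^{(0)} (trapezoid, 4 panels, h=0.2750): 0.26194
T_{1}^{(1)} = 0.28349 + (0.28349 − 0.37094)/3 = 0.25434
T_{2}^{(1)} = 0.26194 + (0.26194 − 0.28349)/3 = 0.25476
T_{2}^{(2)} = 0.25476 + (0.25476 − 0.25434)/15 = 0.25479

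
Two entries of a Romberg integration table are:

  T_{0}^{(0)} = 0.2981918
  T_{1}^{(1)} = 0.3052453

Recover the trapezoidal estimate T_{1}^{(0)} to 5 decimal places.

0.30348

From T_{1}^{(1)} = (4·T_{1}^{(0)} − T_{0}^{(0)})/3, solve for T_{1}^{(0)}:
4·T_{1}^{(0)} = 3·0.3052453 + 0.2981918 = 1.2139277
T_{1}^{(0)} = 0.3034819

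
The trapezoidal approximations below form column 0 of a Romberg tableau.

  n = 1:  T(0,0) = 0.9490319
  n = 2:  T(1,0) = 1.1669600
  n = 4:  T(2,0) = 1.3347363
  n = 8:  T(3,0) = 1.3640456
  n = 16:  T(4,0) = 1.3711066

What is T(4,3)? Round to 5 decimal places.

1.37345

Richardson extrapolation on the trapezoidal column (denominator 4−1=3):
T(2,1) = (4·1.3347363 − 1.1669600) / 3 = 1.3906617
T(3,1) = (4·1.3640456 − 1.3347363) / 3 = 1.3738154
T(4,1) = (4·1.3711066 − 1.3640456) / 3 = 1.3734603
T(3,2) = (16·1.3738154 − 1.3906617) / 15 = 1.3726923
T(4,2) = (16·1.3734603 − 1.3738154) / 15 = 1.3734366
T(4,3) = 1.3734366 + (1.3734366 − 1.3726923)/63 = 1.3734484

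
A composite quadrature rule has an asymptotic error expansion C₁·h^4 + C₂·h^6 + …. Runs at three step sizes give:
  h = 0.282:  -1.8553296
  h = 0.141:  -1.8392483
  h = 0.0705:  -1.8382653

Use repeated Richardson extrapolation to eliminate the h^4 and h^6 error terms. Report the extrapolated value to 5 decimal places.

First eliminate the h^4 term (factor 2^4 = 16):
  B₁ = (16·(-1.8392483) − (-1.8553296))/15 = -1.8381762
  B₂ = (16·(-1.8382653) − (-1.8392483))/15 = -1.8381998
Then eliminate the h^6 term (factor 2^6 = 64):
  (64·(-1.8381998) − (-1.8381762))/63 = -1.8382002

-1.83820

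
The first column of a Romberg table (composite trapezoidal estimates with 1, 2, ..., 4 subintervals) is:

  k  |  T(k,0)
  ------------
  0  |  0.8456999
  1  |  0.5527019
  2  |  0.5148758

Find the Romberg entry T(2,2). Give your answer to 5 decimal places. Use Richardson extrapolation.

0.50542

Richardson extrapolation on the trapezoidal column (denominator 4−1=3):
T(1,1) = (4·0.5527019 − 0.8456999) / 3 = 0.4550359
T(2,1) = 0.5148758 + (0.5148758 − 0.5527019)/3 = 0.5022671
T(2,2) = (16·0.5022671 − 0.4550359) / 15 = 0.5054158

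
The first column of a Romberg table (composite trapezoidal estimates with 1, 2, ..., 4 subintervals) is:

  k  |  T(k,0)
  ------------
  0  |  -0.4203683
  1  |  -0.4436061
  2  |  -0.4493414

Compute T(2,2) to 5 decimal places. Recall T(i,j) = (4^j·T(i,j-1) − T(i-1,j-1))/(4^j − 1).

Richardson extrapolation on the trapezoidal column (denominator 4−1=3):
T(1,1) = (4·(-0.4436061) − (-0.4203683)) / 3 = -0.4513520
T(2,1) = (4·(-0.4493414) − (-0.4436061)) / 3 = -0.4512532
T(2,2) = (16·(-0.4512532) − (-0.4513520)) / 15 = -0.4512466
(Column j=1 coincides with Simpson's rule on the same nodes.)

-0.45125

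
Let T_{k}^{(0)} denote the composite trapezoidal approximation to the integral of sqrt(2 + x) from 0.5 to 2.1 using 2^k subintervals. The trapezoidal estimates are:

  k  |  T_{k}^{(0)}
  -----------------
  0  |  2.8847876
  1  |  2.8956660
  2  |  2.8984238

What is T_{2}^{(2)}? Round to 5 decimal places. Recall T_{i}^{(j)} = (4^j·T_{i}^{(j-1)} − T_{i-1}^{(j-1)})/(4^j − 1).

2.89935

T_{1}^{(1)} = 2.8956660 + (2.8956660 − 2.8847876)/3 = 2.8992921
T_{2}^{(1)} = 2.8984238 + (2.8984238 − 2.8956660)/3 = 2.8993431
T_{2}^{(2)} = (16·2.8993431 − 2.8992921) / 15 = 2.8993465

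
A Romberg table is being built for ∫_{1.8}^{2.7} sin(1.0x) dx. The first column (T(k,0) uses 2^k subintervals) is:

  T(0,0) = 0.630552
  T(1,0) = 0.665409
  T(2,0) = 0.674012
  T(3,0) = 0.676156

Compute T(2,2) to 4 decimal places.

Richardson extrapolation on the trapezoidal column (denominator 4−1=3):
T(1,1) = (4·0.665409 − 0.630552) / 3 = 0.677028
T(2,1) = (4·0.674012 − 0.665409) / 3 = 0.676880
T(2,2) = (16·0.676880 − 0.677028) / 15 = 0.676870

0.6769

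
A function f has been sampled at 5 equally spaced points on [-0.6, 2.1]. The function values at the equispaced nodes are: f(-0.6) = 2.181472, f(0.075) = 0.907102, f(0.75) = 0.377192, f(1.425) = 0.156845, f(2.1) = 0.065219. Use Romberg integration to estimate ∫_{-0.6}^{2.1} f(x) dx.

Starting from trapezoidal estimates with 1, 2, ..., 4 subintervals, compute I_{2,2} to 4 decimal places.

1.6290

I_{0,0} (trapezoid, 1 panel, h=2.7000): 3.033033
I_{1,0} (trapezoid, 2 panels, h=1.3500): 2.025726
I_{2,0} (trapezoid, 4 panels, h=0.6750): 1.731027
I_{1,1} = 2.025726 + (2.025726 − 3.033033)/3 = 1.689957
I_{2,1} = 1.731027 + (1.731027 − 2.025726)/3 = 1.632794
I_{2,2} = 1.632794 + (1.632794 − 1.689957)/15 = 1.628983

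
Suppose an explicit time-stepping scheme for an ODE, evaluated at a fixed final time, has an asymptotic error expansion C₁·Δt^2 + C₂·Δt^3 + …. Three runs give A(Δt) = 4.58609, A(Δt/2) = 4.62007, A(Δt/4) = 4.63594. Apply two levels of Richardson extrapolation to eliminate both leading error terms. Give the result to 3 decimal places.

First eliminate the Δt^2 term (factor 2^2 = 4):
  B₁ = (4·4.62007 − 4.58609)/3 = 4.63140
  B₂ = (4·4.63594 − 4.62007)/3 = 4.64123
Then eliminate the Δt^3 term (factor 2^3 = 8):
  (8·4.64123 − 4.63140)/7 = 4.64263

4.643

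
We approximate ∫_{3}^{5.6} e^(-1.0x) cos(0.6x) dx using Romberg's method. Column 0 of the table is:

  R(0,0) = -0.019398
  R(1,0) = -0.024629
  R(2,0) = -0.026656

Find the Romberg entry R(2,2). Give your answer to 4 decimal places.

Richardson extrapolation on the trapezoidal column (denominator 4−1=3):
R(1,1) = -0.024629 + (-0.024629 − (-0.019398))/3 = -0.026373
R(2,1) = (4·(-0.026656) − (-0.024629)) / 3 = -0.027332
R(2,2) = -0.027332 + (-0.027332 − (-0.026373))/15 = -0.027396

-0.0274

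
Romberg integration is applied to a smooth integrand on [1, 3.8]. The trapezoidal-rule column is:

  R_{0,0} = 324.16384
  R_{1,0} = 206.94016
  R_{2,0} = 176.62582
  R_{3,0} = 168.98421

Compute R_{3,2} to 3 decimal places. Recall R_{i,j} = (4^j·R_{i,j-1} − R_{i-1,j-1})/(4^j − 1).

166.431

R_{2,1} = (4·176.62582 − 206.94016) / 3 = 166.52104
R_{3,1} = (4·168.98421 − 176.62582) / 3 = 166.43701
R_{3,2} = (16·166.43701 − 166.52104) / 15 = 166.43141
(Column j=1 coincides with Simpson's rule on the same nodes.)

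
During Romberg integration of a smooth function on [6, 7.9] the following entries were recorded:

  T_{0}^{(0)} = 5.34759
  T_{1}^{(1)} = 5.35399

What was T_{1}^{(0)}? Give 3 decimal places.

5.352

From T_{1}^{(1)} = (4·T_{1}^{(0)} − T_{0}^{(0)})/3, solve for T_{1}^{(0)}:
4·T_{1}^{(0)} = 3·5.35399 + 5.34759 = 21.40956
T_{1}^{(0)} = 5.35239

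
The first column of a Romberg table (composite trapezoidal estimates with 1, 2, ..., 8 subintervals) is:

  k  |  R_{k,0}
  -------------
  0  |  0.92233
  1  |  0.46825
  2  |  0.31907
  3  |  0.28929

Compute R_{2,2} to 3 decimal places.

0.266

R_{1,1} = 0.46825 + (0.46825 − 0.92233)/3 = 0.31689
R_{2,1} = 0.31907 + (0.31907 − 0.46825)/3 = 0.26934
R_{2,2} = 0.26934 + (0.26934 − 0.31689)/15 = 0.26617
(Column j=1 coincides with Simpson's rule on the same nodes.)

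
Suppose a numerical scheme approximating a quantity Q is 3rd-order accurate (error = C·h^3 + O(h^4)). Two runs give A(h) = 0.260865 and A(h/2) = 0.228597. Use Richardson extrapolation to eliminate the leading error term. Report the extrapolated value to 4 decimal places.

The leading error scales as h^3; refining by a factor of 2 reduces it by 2^3 = 8.
Extrapolated value = (8·A(h/2) − A(h)) / (8 − 1)
= (8·0.228597 − 0.260865) / 7
= 1.567911 / 7 = 0.223987

0.2240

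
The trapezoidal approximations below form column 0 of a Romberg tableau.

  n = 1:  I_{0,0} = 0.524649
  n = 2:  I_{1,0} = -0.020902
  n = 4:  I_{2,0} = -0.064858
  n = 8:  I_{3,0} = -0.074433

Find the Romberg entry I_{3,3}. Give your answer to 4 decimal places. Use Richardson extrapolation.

Richardson extrapolation on the trapezoidal column (denominator 4−1=3):
I_{1,1} = (4·(-0.020902) − 0.524649) / 3 = -0.202752
I_{2,1} = -0.064858 + (-0.064858 − (-0.020902))/3 = -0.079510
I_{3,1} = -0.074433 + (-0.074433 − (-0.064858))/3 = -0.077625
I_{2,2} = -0.079510 + (-0.079510 − (-0.202752))/15 = -0.071294
I_{3,2} = (16·(-0.077625) − (-0.079510)) / 15 = -0.077499
I_{3,3} = -0.077499 + (-0.077499 − (-0.071294))/63 = -0.077597

-0.0776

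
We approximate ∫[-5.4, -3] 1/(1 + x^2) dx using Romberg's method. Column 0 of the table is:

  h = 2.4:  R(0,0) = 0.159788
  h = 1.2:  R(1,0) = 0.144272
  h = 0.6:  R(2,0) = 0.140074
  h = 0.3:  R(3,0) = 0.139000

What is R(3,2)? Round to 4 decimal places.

0.1386

R(2,1) = (4·0.140074 − 0.144272) / 3 = 0.138675
R(3,1) = (4·0.139000 − 0.140074) / 3 = 0.138642
R(3,2) = 0.138642 + (0.138642 − 0.138675)/15 = 0.138640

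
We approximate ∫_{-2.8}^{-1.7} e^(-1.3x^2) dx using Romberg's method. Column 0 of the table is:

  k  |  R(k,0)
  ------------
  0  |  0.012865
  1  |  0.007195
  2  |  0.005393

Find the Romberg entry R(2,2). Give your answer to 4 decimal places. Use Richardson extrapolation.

Richardson extrapolation on the trapezoidal column (denominator 4−1=3):
R(1,1) = (4·0.007195 − 0.012865) / 3 = 0.005305
R(2,1) = 0.005393 + (0.005393 − 0.007195)/3 = 0.004792
R(2,2) = (16·0.004792 − 0.005305) / 15 = 0.004758
(Column j=1 coincides with Simpson's rule on the same nodes.)

0.0048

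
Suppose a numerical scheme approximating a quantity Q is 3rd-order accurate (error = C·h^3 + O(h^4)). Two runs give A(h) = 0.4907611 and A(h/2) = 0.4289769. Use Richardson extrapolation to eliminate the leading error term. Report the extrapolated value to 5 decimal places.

0.42015

Extrapolated value = (8·A(h/2) − A(h)) / (8 − 1)
= (8·0.4289769 − 0.4907611) / 7
= 2.9410541 / 7 = 0.4201506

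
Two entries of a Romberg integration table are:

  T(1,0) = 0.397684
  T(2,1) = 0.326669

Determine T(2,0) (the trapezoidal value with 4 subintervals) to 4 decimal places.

From T(2,1) = (4·T(2,0) − T(1,0))/3, solve for T(2,0):
4·T(2,0) = 3·0.326669 + 0.397684 = 1.377691
T(2,0) = 0.344423

0.3444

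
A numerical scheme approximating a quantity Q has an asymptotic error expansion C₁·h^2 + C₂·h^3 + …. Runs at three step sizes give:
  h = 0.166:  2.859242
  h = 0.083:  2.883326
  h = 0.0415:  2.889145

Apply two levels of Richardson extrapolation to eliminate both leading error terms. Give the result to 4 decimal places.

First eliminate the h^2 term (factor 2^2 = 4):
  B₁ = (4·2.883326 − 2.859242)/3 = 2.891354
  B₂ = (4·2.889145 − 2.883326)/3 = 2.891085
Then eliminate the h^3 term (factor 2^3 = 8):
  (8·2.891085 − 2.891354)/7 = 2.891047

2.8910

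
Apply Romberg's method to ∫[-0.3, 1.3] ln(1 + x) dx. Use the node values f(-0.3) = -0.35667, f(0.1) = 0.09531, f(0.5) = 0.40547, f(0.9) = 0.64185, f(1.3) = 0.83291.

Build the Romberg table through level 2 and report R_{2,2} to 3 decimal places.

R_{0,0} (trapezoid, 1 panel, h=1.6000): 0.38099
R_{1,0} (trapezoid, 2 panels, h=0.8000): 0.51487
R_{2,0} (trapezoid, 4 panels, h=0.4000): 0.55230
R_{1,1} = 0.51487 + (0.51487 − 0.38099)/3 = 0.55950
R_{2,1} = 0.55230 + (0.55230 − 0.51487)/3 = 0.56478
R_{2,2} = 0.56478 + (0.56478 − 0.55950)/15 = 0.56513

0.565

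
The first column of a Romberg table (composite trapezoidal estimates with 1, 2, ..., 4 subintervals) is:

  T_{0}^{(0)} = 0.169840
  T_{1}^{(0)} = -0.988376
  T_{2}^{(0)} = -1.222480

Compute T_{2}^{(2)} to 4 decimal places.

Richardson extrapolation on the trapezoidal column (denominator 4−1=3):
T_{1}^{(1)} = -0.988376 + (-0.988376 − 0.169840)/3 = -1.374448
T_{2}^{(1)} = (4·(-1.222480) − (-0.988376)) / 3 = -1.300515
T_{2}^{(2)} = -1.300515 + (-1.300515 − (-1.374448))/15 = -1.295586

-1.2956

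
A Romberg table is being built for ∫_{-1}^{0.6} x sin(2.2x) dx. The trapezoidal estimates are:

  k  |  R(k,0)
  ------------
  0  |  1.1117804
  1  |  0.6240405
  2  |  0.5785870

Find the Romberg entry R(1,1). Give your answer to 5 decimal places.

0.46146

Richardson extrapolation on the trapezoidal column (denominator 4−1=3):
R(1,1) = (4·0.6240405 − 1.1117804) / 3 = 0.4614605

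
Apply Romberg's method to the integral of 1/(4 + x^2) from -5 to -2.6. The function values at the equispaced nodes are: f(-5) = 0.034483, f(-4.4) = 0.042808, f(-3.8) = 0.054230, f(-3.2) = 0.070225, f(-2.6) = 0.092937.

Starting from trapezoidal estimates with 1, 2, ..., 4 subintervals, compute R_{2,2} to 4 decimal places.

0.1376

R_{0,0} (trapezoid, 1 panel, h=2.4000): 0.152904
R_{1,0} (trapezoid, 2 panels, h=1.2000): 0.141528
R_{2,0} (trapezoid, 4 panels, h=0.6000): 0.138584
R_{1,1} = 0.141528 + (0.141528 − 0.152904)/3 = 0.137736
R_{2,1} = 0.138584 + (0.138584 − 0.141528)/3 = 0.137603
R_{2,2} = 0.137603 + (0.137603 − 0.137736)/15 = 0.137594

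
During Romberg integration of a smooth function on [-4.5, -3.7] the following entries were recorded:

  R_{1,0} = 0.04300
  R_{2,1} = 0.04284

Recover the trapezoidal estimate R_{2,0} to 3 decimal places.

From R_{2,1} = (4·R_{2,0} − R_{1,0})/3, solve for R_{2,0}:
4·R_{2,0} = 3·0.04284 + 0.04300 = 0.17152
R_{2,0} = 0.04288

0.043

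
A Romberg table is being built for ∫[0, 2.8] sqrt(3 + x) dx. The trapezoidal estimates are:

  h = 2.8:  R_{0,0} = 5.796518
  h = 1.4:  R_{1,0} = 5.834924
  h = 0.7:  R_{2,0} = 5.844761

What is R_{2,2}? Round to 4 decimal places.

5.8481

R_{1,1} = (4·5.834924 − 5.796518) / 3 = 5.847726
R_{2,1} = 5.844761 + (5.844761 − 5.834924)/3 = 5.848040
R_{2,2} = (16·5.848040 − 5.847726) / 15 = 5.848061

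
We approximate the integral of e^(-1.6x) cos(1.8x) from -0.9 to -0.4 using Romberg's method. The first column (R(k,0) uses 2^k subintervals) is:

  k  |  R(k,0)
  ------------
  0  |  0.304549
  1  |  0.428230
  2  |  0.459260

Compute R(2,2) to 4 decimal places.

Richardson extrapolation on the trapezoidal column (denominator 4−1=3):
R(1,1) = 0.428230 + (0.428230 − 0.304549)/3 = 0.469457
R(2,1) = 0.459260 + (0.459260 − 0.428230)/3 = 0.469603
R(2,2) = (16·0.469603 − 0.469457) / 15 = 0.469613

0.4696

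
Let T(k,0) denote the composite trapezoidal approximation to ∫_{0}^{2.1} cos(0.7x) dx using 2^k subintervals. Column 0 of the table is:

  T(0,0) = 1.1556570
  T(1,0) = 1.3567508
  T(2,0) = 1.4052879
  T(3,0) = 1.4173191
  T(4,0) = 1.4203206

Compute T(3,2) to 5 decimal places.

Richardson extrapolation on the trapezoidal column (denominator 4−1=3):
T(2,1) = 1.4052879 + (1.4052879 − 1.3567508)/3 = 1.4214669
T(3,1) = 1.4173191 + (1.4173191 − 1.4052879)/3 = 1.4213295
T(3,2) = (16·1.4213295 − 1.4214669) / 15 = 1.4213203

1.42132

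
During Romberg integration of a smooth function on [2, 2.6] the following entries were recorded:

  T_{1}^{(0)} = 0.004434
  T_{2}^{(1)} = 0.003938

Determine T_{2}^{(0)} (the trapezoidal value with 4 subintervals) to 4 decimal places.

From T_{2}^{(1)} = (4·T_{2}^{(0)} − T_{1}^{(0)})/3, solve for T_{2}^{(0)}:
4·T_{2}^{(0)} = 3·0.003938 + 0.004434 = 0.016248
T_{2}^{(0)} = 0.004062

0.0041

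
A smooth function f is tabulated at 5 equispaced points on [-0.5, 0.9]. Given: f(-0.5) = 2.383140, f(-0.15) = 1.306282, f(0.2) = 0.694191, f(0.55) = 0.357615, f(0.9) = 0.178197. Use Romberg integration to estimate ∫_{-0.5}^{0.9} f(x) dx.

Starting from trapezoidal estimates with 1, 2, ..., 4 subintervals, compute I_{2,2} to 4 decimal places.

I_{0,0} (trapezoid, 1 panel, h=1.4000): 1.792936
I_{1,0} (trapezoid, 2 panels, h=0.7000): 1.382402
I_{2,0} (trapezoid, 4 panels, h=0.3500): 1.273565
I_{1,1} = 1.382402 + (1.382402 − 1.792936)/3 = 1.245557
I_{2,1} = 1.273565 + (1.273565 − 1.382402)/3 = 1.237286
I_{2,2} = 1.237286 + (1.237286 − 1.245557)/15 = 1.236735

1.2367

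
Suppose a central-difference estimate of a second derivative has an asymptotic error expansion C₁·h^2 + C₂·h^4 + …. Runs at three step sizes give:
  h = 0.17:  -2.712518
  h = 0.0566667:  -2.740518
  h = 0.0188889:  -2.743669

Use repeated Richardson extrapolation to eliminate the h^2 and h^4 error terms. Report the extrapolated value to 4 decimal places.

First eliminate the h^2 term (factor 3^2 = 9):
  B₁ = (9·(-2.740518) − (-2.712518))/8 = -2.744018
  B₂ = (9·(-2.743669) − (-2.740518))/8 = -2.744063
Then eliminate the h^4 term (factor 3^4 = 81):
  (81·(-2.744063) − (-2.744018))/80 = -2.744064

-2.7441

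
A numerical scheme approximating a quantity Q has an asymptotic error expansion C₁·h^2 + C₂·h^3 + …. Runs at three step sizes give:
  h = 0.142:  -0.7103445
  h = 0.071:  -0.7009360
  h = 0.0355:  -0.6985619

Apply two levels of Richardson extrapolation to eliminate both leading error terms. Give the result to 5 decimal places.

-0.69777

First eliminate the h^2 term (factor 2^2 = 4):
  B₁ = (4·(-0.7009360) − (-0.7103445))/3 = -0.6977998
  B₂ = (4·(-0.6985619) − (-0.7009360))/3 = -0.6977705
Then eliminate the h^3 term (factor 2^3 = 8):
  (8·(-0.6977705) − (-0.6977998))/7 = -0.6977663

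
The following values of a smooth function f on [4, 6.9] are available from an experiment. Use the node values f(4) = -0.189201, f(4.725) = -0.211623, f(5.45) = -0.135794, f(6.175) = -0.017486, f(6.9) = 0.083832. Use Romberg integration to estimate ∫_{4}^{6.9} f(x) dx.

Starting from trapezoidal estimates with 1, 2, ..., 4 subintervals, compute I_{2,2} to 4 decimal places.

-0.3125

I_{0,0} (trapezoid, 1 panel, h=2.9000): -0.152785
I_{1,0} (trapezoid, 2 panels, h=1.4500): -0.273294
I_{2,0} (trapezoid, 4 panels, h=0.7250): -0.302751
I_{1,1} = -0.273294 + (-0.273294 − (-0.152785))/3 = -0.313464
I_{2,1} = -0.302751 + (-0.302751 − (-0.273294))/3 = -0.312570
I_{2,2} = -0.312570 + (-0.312570 − (-0.313464))/15 = -0.312510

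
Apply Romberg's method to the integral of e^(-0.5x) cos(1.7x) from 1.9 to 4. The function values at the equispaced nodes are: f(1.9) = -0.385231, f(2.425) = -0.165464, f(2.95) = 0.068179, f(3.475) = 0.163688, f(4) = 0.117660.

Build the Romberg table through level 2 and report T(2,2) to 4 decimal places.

T(0,0) (trapezoid, 1 panel, h=2.1000): -0.280950
T(1,0) (trapezoid, 2 panels, h=1.0500): -0.068887
T(2,0) (trapezoid, 4 panels, h=0.5250): -0.035376
T(1,1) = -0.068887 + (-0.068887 − (-0.280950))/3 = 0.001801
T(2,1) = -0.035376 + (-0.035376 − (-0.068887))/3 = -0.024206
T(2,2) = -0.024206 + (-0.024206 − 0.001801)/15 = -0.025940

-0.0259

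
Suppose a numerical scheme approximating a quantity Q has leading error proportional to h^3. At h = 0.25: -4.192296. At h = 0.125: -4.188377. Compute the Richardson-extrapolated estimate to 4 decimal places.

-4.1878

Extrapolated value = (8·A(h/2) − A(h)) / (8 − 1)
= (8·(-4.188377) − (-4.192296)) / 7
= -29.314720 / 7 = -4.187817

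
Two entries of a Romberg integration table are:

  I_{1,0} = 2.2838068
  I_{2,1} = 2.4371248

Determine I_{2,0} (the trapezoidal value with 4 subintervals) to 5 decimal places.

2.39880

From I_{2,1} = (4·I_{2,0} − I_{1,0})/3, solve for I_{2,0}:
4·I_{2,0} = 3·2.4371248 + 2.2838068 = 9.5951812
I_{2,0} = 2.3987953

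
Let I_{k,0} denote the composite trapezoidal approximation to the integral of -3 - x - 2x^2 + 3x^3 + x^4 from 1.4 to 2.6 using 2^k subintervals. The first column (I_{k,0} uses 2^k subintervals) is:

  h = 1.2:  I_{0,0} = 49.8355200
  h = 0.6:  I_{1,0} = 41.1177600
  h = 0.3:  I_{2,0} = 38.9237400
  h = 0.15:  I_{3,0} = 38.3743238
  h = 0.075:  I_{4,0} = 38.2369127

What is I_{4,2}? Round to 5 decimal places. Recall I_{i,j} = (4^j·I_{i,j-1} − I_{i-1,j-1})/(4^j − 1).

38.19110

Richardson extrapolation on the trapezoidal column (denominator 4−1=3):
I_{3,1} = 38.3743238 + (38.3743238 − 38.9237400)/3 = 38.1911851
I_{4,1} = (4·38.2369127 − 38.3743238) / 3 = 38.1911090
I_{4,2} = (16·38.1911090 − 38.1911851) / 15 = 38.1911039
(Column j=1 coincides with Simpson's rule on the same nodes.)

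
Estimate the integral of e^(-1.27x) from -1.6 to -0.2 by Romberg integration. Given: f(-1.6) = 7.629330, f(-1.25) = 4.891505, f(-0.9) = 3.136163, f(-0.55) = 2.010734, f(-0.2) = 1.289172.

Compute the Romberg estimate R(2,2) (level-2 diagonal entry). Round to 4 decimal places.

R(0,0) (trapezoid, 1 panel, h=1.4000): 6.242951
R(1,0) (trapezoid, 2 panels, h=0.7000): 5.316790
R(2,0) (trapezoid, 4 panels, h=0.3500): 5.074179
R(1,1) = 5.316790 + (5.316790 − 6.242951)/3 = 5.008070
R(2,1) = 5.074179 + (5.074179 − 5.316790)/3 = 4.993309
R(2,2) = 4.993309 + (4.993309 − 5.008070)/15 = 4.992325

4.9923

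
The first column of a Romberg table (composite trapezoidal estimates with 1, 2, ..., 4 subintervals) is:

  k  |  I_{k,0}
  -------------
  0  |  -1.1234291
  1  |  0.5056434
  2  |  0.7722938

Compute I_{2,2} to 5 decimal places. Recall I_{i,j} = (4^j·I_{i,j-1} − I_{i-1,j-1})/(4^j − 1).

Richardson extrapolation on the trapezoidal column (denominator 4−1=3):
I_{1,1} = 0.5056434 + (0.5056434 − (-1.1234291))/3 = 1.0486676
I_{2,1} = 0.7722938 + (0.7722938 − 0.5056434)/3 = 0.8611773
I_{2,2} = (16·0.8611773 − 1.0486676) / 15 = 0.8486779

0.84868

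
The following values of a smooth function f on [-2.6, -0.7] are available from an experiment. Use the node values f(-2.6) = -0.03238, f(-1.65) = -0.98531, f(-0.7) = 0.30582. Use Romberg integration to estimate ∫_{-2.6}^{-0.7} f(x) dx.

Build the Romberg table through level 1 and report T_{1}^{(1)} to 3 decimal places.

T_{0}^{(0)} (trapezoid, 1 panel, h=1.9000): 0.25977
T_{1}^{(0)} (trapezoid, 2 panels, h=0.9500): -0.80616
T_{1}^{(1)} = -0.80616 + (-0.80616 − 0.25977)/3 = -1.16147

-1.161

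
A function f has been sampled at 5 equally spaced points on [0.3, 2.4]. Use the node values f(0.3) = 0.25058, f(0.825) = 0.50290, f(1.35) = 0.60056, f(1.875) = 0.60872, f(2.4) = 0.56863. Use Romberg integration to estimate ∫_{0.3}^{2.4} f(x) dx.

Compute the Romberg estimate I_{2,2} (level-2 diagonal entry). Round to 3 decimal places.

1.132

I_{0,0} (trapezoid, 1 panel, h=2.1000): 0.86017
I_{1,0} (trapezoid, 2 panels, h=1.0500): 1.06067
I_{2,0} (trapezoid, 4 panels, h=0.5250): 1.11394
I_{1,1} = 1.06067 + (1.06067 − 0.86017)/3 = 1.12750
I_{2,1} = 1.11394 + (1.11394 − 1.06067)/3 = 1.13170
I_{2,2} = 1.13170 + (1.13170 − 1.12750)/15 = 1.13198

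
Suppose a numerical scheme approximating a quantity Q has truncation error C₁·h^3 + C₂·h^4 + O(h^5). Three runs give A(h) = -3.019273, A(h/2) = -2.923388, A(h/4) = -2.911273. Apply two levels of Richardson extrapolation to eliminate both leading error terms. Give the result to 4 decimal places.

First eliminate the h^3 term (factor 2^3 = 8):
  B₁ = (8·(-2.923388) − (-3.019273))/7 = -2.909690
  B₂ = (8·(-2.911273) − (-2.923388))/7 = -2.909542
Then eliminate the h^4 term (factor 2^4 = 16):
  (16·(-2.909542) − (-2.909690))/15 = -2.909532

-2.9095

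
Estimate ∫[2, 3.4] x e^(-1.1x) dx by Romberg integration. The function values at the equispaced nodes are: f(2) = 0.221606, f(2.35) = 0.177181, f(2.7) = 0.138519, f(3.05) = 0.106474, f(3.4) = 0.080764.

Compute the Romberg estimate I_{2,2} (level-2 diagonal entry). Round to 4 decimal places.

0.2000

I_{0,0} (trapezoid, 1 panel, h=1.4000): 0.211659
I_{1,0} (trapezoid, 2 panels, h=0.7000): 0.202793
I_{2,0} (trapezoid, 4 panels, h=0.3500): 0.200676
I_{1,1} = 0.202793 + (0.202793 − 0.211659)/3 = 0.199838
I_{2,1} = 0.200676 + (0.200676 − 0.202793)/3 = 0.199970
I_{2,2} = 0.199970 + (0.199970 − 0.199838)/15 = 0.199979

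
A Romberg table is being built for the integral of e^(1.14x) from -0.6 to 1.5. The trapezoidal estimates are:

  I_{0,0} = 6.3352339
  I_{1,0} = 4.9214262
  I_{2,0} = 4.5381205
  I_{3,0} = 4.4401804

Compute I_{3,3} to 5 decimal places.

Richardson extrapolation on the trapezoidal column (denominator 4−1=3):
I_{1,1} = 4.9214262 + (4.9214262 − 6.3352339)/3 = 4.4501570
I_{2,1} = 4.5381205 + (4.5381205 − 4.9214262)/3 = 4.4103519
I_{3,1} = (4·4.4401804 − 4.5381205) / 3 = 4.4075337
I_{2,2} = (16·4.4103519 − 4.4501570) / 15 = 4.4076982
I_{3,2} = 4.4075337 + (4.4075337 − 4.4103519)/15 = 4.4073458
I_{3,3} = (64·4.4073458 − 4.4076982) / 63 = 4.4073402

4.40734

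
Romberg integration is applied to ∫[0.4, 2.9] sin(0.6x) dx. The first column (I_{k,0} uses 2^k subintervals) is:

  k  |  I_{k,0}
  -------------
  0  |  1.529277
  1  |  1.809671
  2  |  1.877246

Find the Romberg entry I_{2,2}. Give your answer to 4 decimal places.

1.8995

I_{1,1} = (4·1.809671 − 1.529277) / 3 = 1.903136
I_{2,1} = (4·1.877246 − 1.809671) / 3 = 1.899771
I_{2,2} = 1.899771 + (1.899771 − 1.903136)/15 = 1.899547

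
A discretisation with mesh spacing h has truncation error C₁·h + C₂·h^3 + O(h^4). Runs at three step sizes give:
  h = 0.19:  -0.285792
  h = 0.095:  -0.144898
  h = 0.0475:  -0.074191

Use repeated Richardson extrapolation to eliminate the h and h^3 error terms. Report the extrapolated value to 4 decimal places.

-0.0034

First eliminate the h term (factor 2^1 = 2):
  B₁ = (2·(-0.144898) − (-0.285792))/1 = -0.004004
  B₂ = (2·(-0.074191) − (-0.144898))/1 = -0.003484
Then eliminate the h^3 term (factor 2^3 = 8):
  (8·(-0.003484) − (-0.004004))/7 = -0.003410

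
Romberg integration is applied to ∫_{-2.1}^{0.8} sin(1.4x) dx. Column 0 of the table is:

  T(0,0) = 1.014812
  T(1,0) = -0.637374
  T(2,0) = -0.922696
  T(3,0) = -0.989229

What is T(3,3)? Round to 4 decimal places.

Richardson extrapolation on the trapezoidal column (denominator 4−1=3):
T(1,1) = (4·(-0.637374) − 1.014812) / 3 = -1.188103
T(2,1) = -0.922696 + (-0.922696 − (-0.637374))/3 = -1.017803
T(3,1) = (4·(-0.989229) − (-0.922696)) / 3 = -1.011407
T(2,2) = (16·(-1.017803) − (-1.188103)) / 15 = -1.006450
T(3,2) = -1.011407 + (-1.011407 − (-1.017803))/15 = -1.010981
T(3,3) = (64·(-1.010981) − (-1.006450)) / 63 = -1.011053
(Column j=1 coincides with Simpson's rule on the same nodes.)

-1.0111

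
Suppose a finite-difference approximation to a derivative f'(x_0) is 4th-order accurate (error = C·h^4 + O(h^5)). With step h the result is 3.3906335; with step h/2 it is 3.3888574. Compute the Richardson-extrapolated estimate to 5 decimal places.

3.38874

Extrapolated value = (16·A(h/2) − A(h)) / (16 − 1)
= (16·3.3888574 − 3.3906335) / 15
= 50.8310849 / 15 = 3.3887390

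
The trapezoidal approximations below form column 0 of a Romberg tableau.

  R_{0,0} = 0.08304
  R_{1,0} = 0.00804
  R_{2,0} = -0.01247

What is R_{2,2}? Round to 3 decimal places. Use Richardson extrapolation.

-0.019

Richardson extrapolation on the trapezoidal column (denominator 4−1=3):
R_{1,1} = 0.00804 + (0.00804 − 0.08304)/3 = -0.01696
R_{2,1} = (4·(-0.01247) − 0.00804) / 3 = -0.01931
R_{2,2} = (16·(-0.01931) − (-0.01696)) / 15 = -0.01947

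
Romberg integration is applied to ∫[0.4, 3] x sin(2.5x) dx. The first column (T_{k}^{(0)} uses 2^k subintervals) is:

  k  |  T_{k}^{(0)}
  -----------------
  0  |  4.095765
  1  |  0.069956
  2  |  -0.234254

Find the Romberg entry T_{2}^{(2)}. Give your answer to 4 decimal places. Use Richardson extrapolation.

-0.2732

T_{1}^{(1)} = (4·0.069956 − 4.095765) / 3 = -1.271980
T_{2}^{(1)} = -0.234254 + (-0.234254 − 0.069956)/3 = -0.335657
T_{2}^{(2)} = -0.335657 + (-0.335657 − (-1.271980))/15 = -0.273235
(Column j=1 coincides with Simpson's rule on the same nodes.)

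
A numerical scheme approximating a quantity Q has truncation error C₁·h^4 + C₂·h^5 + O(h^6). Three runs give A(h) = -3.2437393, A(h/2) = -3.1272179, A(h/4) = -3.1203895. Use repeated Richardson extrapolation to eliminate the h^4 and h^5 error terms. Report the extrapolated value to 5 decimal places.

First eliminate the h^4 term (factor 2^4 = 16):
  B₁ = (16·(-3.1272179) − (-3.2437393))/15 = -3.1194498
  B₂ = (16·(-3.1203895) − (-3.1272179))/15 = -3.1199343
Then eliminate the h^5 term (factor 2^5 = 32):
  (32·(-3.1199343) − (-3.1194498))/31 = -3.1199499

-3.11995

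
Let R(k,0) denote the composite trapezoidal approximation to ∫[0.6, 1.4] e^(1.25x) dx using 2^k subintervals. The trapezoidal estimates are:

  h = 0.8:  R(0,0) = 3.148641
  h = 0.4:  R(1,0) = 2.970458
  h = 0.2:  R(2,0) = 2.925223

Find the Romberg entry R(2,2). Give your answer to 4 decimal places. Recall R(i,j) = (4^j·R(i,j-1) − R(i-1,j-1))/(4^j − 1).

Richardson extrapolation on the trapezoidal column (denominator 4−1=3):
R(1,1) = (4·2.970458 − 3.148641) / 3 = 2.911064
R(2,1) = 2.925223 + (2.925223 − 2.970458)/3 = 2.910145
R(2,2) = 2.910145 + (2.910145 − 2.911064)/15 = 2.910084

2.9101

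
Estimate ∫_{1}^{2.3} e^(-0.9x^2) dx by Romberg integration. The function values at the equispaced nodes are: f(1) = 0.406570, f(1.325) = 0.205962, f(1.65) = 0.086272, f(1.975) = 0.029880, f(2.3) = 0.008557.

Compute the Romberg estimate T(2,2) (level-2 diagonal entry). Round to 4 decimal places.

T(0,0) (trapezoid, 1 panel, h=1.3000): 0.269833
T(1,0) (trapezoid, 2 panels, h=0.6500): 0.190993
T(2,0) (trapezoid, 4 panels, h=0.3250): 0.172145
T(1,1) = 0.190993 + (0.190993 − 0.269833)/3 = 0.164713
T(2,1) = 0.172145 + (0.172145 − 0.190993)/3 = 0.165862
T(2,2) = 0.165862 + (0.165862 − 0.164713)/15 = 0.165939

0.1659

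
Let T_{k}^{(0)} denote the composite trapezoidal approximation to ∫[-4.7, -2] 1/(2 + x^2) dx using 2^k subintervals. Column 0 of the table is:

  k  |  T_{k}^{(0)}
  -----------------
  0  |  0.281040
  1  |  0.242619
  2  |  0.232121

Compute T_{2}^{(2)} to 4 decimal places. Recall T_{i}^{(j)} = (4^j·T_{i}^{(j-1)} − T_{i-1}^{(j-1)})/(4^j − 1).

0.2285

Richardson extrapolation on the trapezoidal column (denominator 4−1=3):
T_{1}^{(1)} = (4·0.242619 − 0.281040) / 3 = 0.229812
T_{2}^{(1)} = (4·0.232121 − 0.242619) / 3 = 0.228622
T_{2}^{(2)} = 0.228622 + (0.228622 − 0.229812)/15 = 0.228543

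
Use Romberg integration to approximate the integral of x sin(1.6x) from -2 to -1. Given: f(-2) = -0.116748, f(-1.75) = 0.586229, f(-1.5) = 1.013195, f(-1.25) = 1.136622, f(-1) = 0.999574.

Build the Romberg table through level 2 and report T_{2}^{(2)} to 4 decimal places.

T_{0}^{(0)} (trapezoid, 1 panel, h=1.0000): 0.441413
T_{1}^{(0)} (trapezoid, 2 panels, h=0.5000): 0.727304
T_{2}^{(0)} (trapezoid, 4 panels, h=0.2500): 0.794365
T_{1}^{(1)} = 0.727304 + (0.727304 − 0.441413)/3 = 0.822601
T_{2}^{(1)} = 0.794365 + (0.794365 − 0.727304)/3 = 0.816719
T_{2}^{(2)} = 0.816719 + (0.816719 − 0.822601)/15 = 0.816327

0.8163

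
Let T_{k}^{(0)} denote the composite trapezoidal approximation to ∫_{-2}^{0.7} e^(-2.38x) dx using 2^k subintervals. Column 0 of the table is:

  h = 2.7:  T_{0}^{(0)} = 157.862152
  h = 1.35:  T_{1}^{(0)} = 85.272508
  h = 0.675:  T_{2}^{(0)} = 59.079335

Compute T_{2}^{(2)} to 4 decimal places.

T_{1}^{(1)} = (4·85.272508 − 157.862152) / 3 = 61.075960
T_{2}^{(1)} = 59.079335 + (59.079335 − 85.272508)/3 = 50.348277
T_{2}^{(2)} = (16·50.348277 − 61.075960) / 15 = 49.633098

49.6331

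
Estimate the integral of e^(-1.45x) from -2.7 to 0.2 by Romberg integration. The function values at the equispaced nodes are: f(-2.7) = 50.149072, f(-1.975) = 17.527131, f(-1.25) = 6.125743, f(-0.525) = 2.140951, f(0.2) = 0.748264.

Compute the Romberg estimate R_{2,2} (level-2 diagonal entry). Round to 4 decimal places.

R_{0,0} (trapezoid, 1 panel, h=2.9000): 73.801137
R_{1,0} (trapezoid, 2 panels, h=1.4500): 45.782896
R_{2,0} (trapezoid, 4 panels, h=0.7250): 37.150807
R_{1,1} = 45.782896 + (45.782896 − 73.801137)/3 = 36.443482
R_{2,1} = 37.150807 + (37.150807 − 45.782896)/3 = 34.273444
R_{2,2} = 34.273444 + (34.273444 − 36.443482)/15 = 34.128775

34.1288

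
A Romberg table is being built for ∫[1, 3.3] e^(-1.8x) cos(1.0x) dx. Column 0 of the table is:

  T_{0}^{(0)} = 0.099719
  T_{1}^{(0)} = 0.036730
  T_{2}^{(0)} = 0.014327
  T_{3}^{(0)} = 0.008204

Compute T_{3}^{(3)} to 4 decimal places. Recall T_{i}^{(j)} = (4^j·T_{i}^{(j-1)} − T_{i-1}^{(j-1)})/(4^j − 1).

0.0061

T_{1}^{(1)} = 0.036730 + (0.036730 − 0.099719)/3 = 0.015734
T_{2}^{(1)} = 0.014327 + (0.014327 − 0.036730)/3 = 0.006859
T_{3}^{(1)} = 0.008204 + (0.008204 − 0.014327)/3 = 0.006163
T_{2}^{(2)} = (16·0.006859 − 0.015734) / 15 = 0.006267
T_{3}^{(2)} = 0.006163 + (0.006163 − 0.006859)/15 = 0.006117
T_{3}^{(3)} = (64·0.006117 − 0.006267) / 63 = 0.006115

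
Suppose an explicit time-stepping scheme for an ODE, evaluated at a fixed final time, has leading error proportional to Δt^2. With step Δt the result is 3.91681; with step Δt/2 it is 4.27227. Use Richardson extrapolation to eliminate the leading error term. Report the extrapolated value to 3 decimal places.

4.391

The leading error scales as Δt^2; refining by a factor of 2 reduces it by 2^2 = 4.
Extrapolated value = (4·A(Δt/2) − A(Δt)) / (4 − 1)
= (4·4.27227 − 3.91681) / 3
= 13.17227 / 3 = 4.39076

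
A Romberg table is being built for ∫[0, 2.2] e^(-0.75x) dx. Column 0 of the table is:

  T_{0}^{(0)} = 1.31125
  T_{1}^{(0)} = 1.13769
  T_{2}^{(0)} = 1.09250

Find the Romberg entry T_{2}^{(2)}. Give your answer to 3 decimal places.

Richardson extrapolation on the trapezoidal column (denominator 4−1=3):
T_{1}^{(1)} = (4·1.13769 − 1.31125) / 3 = 1.07984
T_{2}^{(1)} = (4·1.09250 − 1.13769) / 3 = 1.07744
T_{2}^{(2)} = (16·1.07744 − 1.07984) / 15 = 1.07728

1.077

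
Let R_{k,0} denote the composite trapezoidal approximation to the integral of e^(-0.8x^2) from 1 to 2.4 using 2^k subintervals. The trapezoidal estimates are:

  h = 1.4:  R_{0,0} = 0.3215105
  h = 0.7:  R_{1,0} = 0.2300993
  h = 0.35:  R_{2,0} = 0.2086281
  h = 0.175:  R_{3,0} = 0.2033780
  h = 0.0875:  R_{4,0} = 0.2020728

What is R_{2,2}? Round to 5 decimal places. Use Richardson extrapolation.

0.20159

Richardson extrapolation on the trapezoidal column (denominator 4−1=3):
R_{1,1} = 0.2300993 + (0.2300993 − 0.3215105)/3 = 0.1996289
R_{2,1} = 0.2086281 + (0.2086281 − 0.2300993)/3 = 0.2014710
R_{2,2} = 0.2014710 + (0.2014710 − 0.1996289)/15 = 0.2015938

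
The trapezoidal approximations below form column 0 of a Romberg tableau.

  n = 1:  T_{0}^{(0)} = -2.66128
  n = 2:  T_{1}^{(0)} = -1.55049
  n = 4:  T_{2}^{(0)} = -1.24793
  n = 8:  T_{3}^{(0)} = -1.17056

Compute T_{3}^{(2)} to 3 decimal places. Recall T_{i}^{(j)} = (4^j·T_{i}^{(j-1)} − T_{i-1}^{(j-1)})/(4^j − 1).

Richardson extrapolation on the trapezoidal column (denominator 4−1=3):
T_{2}^{(1)} = -1.24793 + (-1.24793 − (-1.55049))/3 = -1.14708
T_{3}^{(1)} = (4·(-1.17056) − (-1.24793)) / 3 = -1.14477
T_{3}^{(2)} = (16·(-1.14477) − (-1.14708)) / 15 = -1.14462

-1.145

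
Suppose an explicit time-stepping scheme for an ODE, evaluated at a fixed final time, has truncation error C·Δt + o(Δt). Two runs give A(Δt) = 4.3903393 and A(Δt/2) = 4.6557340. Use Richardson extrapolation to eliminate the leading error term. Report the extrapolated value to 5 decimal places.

4.92113

The leading error scales as Δt; refining by a factor of 2 reduces it by 2^1 = 2.
Extrapolated value = (2·A(Δt/2) − A(Δt)) / (2 − 1)
= (2·4.6557340 − 4.3903393) / 1
= 4.9211287 / 1 = 4.9211287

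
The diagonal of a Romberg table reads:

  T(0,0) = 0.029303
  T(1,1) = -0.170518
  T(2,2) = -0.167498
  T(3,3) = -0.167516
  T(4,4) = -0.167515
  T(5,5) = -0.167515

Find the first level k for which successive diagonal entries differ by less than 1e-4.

k = 3

|T(1,1) − T(0,0)| = 0.199821 ≥ 1e-4
|T(2,2) − T(1,1)| = 0.003020 ≥ 1e-4
|T(3,3) − T(2,2)| = 0.000018 < 1e-4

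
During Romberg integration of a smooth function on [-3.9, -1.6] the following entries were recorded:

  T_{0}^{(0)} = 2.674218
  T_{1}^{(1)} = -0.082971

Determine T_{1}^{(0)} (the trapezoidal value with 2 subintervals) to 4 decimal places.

From T_{1}^{(1)} = (4·T_{1}^{(0)} − T_{0}^{(0)})/3, solve for T_{1}^{(0)}:
4·T_{1}^{(0)} = 3·(-0.082971) + 2.674218 = 2.425305
T_{1}^{(0)} = 0.606326

0.6063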